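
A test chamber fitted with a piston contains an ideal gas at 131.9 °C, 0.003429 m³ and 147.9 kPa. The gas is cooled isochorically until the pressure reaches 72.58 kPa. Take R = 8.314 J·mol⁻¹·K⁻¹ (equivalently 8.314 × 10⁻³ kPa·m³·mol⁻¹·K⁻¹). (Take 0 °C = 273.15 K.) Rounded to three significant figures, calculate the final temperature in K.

T₂ ≈ 199 K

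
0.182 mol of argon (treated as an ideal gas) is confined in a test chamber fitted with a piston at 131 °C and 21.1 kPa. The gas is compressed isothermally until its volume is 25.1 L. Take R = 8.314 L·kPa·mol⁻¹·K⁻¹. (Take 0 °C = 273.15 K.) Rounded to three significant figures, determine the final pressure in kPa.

Convert: T₁ = 404.1 K.
From PV = nRT: V₁ = nRT₁/P₁ = 28.98 L.
T constant ⇒ Boyle's law P V = const: T₂ = T₁; P₂ = P₁·(V₁/V₂) = 24.36 kPa.

P₂ ≈ 24.4 kPa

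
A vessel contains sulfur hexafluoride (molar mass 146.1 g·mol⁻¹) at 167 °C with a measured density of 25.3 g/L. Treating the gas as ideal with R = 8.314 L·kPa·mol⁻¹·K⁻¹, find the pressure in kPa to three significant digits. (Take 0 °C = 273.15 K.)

ρ = PM/(RT) ⇒ P = ρRT/M = (25.3 × 8.314 × 440.1) / 146.1

P ≈ 634 kPa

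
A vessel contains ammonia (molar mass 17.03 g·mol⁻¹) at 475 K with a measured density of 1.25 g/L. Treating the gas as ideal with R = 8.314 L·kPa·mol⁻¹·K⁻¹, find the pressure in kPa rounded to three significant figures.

P ≈ 290 kPa

ρ = PM/(RT) ⇒ P = ρRT/M = (1.25 × 8.314 × 475.0) / 17.03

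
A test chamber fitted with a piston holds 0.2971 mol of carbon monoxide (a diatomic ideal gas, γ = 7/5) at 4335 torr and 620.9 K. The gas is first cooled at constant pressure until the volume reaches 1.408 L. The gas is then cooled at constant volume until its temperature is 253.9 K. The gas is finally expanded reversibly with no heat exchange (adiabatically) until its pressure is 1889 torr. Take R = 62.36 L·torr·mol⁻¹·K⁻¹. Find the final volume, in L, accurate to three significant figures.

From PV = nRT: V₁ = nRT₁/P₁ = 2.654 L.
Isobaric, so V/T is constant: P₂ = P₁; T₂ = T₁·(V₂/V₁) = 329.4 K.
Isochoric, so P/T is constant: V₃ = V₂; P₃ = P₂·(T₃/T₂) = 3341 torr.
Reversible adiabatic, γ = 7/5: T₄ = T₃·(P₄/P₃)^((γ−1)/γ) = 215.7 K; V₄ = V₃·(P₃/P₄)^(1/γ) = 2.116 L.

V₄ ≈ 2.12 L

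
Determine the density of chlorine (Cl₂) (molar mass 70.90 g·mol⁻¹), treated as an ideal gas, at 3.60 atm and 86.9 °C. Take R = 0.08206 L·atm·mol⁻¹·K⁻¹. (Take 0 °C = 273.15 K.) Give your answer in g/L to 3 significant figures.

ρ ≈ 8.64 g/L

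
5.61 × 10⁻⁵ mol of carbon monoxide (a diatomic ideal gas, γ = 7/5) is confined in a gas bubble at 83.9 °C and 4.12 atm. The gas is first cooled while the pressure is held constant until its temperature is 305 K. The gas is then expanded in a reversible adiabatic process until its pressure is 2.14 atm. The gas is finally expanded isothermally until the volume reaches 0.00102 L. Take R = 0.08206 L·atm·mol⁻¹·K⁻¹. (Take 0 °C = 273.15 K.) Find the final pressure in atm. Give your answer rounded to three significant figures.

Convert: T₁ = 357.0 K.
From PV = nRT: V₁ = nRT₁/P₁ = 0.0003990 L.
P constant ⇒ V ∝ T: P₂ = P₁; V₂ = V₁·(T₂/T₁) = 0.0003408 L.
Adiabatic (γ = 7/5), T V^(γ−1) and P V^γ constant: T₃ = T₂·(P₃/P₂)^((γ−1)/γ) = 252.9 K; V₃ = V₂·(P₂/P₃)^(1/γ) = 0.0005441 L.
Isothermal, so P V is constant: T₄ = T₃; P₄ = P₃·(V₃/V₄) = 1.142 atm.

P₄ ≈ 1.14 atm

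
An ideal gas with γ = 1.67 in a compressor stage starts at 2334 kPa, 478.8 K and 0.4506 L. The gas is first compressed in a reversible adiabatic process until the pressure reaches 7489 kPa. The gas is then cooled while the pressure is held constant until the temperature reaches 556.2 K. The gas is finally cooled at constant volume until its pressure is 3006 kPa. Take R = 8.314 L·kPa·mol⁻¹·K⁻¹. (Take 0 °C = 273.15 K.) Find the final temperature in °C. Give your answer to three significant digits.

T₄ ≈ -49.9 °C

Reversible adiabatic, γ = 1.67: T₂ = T₁·(P₂/P₁)^((γ−1)/γ) = 764.3 K; V₂ = V₁·(P₁/P₂)^(1/γ) = 0.2242 L.
P constant ⇒ V ∝ T: P₃ = P₂; V₃ = V₂·(T₃/T₂) = 0.1631 L.
Isochoric, so P/T is constant: V₄ = V₃; T₄ = T₃·(P₄/P₃) = 223.3 K.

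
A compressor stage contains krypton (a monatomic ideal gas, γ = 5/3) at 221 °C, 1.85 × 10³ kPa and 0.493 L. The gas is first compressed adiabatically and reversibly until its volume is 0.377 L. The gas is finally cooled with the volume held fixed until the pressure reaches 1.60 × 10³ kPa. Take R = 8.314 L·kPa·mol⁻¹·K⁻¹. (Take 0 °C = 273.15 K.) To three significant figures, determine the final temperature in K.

T₃ ≈ 327 K

Convert: T₁ = 494.1 K.
Adiabatic (γ = 5/3), T V^(γ−1) and P V^γ constant: T₂ = T₁·(V₁/V₂)^(γ−1) = 590.9 K; P₂ = P₁·(V₁/V₂)^γ = 2893 kPa.
V constant ⇒ P ∝ T: V₃ = V₂; T₃ = T₂·(P₃/P₂) = 326.8 K.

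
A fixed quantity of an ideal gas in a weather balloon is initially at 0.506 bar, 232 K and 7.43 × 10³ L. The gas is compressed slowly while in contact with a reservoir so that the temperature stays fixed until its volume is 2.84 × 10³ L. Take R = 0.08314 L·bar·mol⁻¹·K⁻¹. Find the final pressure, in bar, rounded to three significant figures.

P₂ ≈ 1.32 bar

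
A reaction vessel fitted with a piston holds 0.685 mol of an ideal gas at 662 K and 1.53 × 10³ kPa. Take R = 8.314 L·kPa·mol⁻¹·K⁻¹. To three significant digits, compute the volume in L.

V ≈ 2.46 L

PV = nRT ⇒ V = nRT/P = (0.685 × 8.314 × 662) / 1.53e+03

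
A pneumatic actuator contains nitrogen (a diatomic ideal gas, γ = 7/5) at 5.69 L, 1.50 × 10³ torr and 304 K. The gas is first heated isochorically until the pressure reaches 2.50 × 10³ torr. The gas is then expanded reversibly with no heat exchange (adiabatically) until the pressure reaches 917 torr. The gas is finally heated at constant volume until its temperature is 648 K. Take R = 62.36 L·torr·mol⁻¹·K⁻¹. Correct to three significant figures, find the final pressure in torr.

P₄ ≈ 1.56e+03 torr

Isochoric, so P/T is constant: V₂ = V₁; T₂ = T₁·(P₂/P₁) = 506.7 K.
Reversible adiabatic, γ = 7/5: T₃ = T₂·(P₃/P₂)^((γ−1)/γ) = 380.4 K; V₃ = V₂·(P₂/P₃)^(1/γ) = 11.65 L.
Isochoric, so P/T is constant: V₄ = V₃; P₄ = P₃·(T₄/T₃) = 1562 torr.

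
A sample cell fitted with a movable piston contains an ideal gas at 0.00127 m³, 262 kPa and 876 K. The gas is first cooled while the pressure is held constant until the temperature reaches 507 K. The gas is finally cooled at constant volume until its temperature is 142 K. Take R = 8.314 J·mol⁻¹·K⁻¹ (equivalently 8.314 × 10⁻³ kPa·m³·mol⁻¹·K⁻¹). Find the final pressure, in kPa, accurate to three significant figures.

P₃ ≈ 73.4 kPa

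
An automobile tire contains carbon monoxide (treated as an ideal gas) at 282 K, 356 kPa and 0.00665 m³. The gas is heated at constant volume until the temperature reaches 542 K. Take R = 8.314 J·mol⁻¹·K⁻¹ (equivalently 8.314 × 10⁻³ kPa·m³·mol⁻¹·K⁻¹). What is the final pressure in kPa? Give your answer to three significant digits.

V constant ⇒ P ∝ T: V₂ = V₁; P₂ = P₁·(T₂/T₁) = 684.2 kPa.

P₂ ≈ 684 kPa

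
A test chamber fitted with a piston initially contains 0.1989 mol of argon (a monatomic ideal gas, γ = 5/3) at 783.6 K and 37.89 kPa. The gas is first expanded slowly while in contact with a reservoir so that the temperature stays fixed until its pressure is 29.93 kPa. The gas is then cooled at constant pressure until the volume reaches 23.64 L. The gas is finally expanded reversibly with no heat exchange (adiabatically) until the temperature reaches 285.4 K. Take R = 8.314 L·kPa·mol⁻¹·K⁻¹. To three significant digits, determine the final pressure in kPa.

P₄ ≈ 10.9 kPa

From PV = nRT: V₁ = nRT₁/P₁ = 34.20 L.
Isothermal, so P V is constant: T₂ = T₁; V₂ = V₁·(P₁/P₂) = 43.29 L.
P constant ⇒ V ∝ T: P₃ = P₂; T₃ = T₂·(V₃/V₂) = 427.9 K.
Reversible adiabatic, γ = 5/3: P₄ = P₃·(T₄/T₃)^(γ/(γ−1)) = 10.88 kPa; V₄ = V₃·(T₃/T₄)^(1/(γ−1)) = 43.39 L.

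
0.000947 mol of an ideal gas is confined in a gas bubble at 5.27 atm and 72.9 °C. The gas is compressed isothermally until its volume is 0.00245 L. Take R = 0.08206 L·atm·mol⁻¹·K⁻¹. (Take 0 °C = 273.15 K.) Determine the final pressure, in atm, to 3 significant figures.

Convert: T₁ = 346.0 K.
From PV = nRT: V₁ = nRT₁/P₁ = 0.005103 L.
T constant ⇒ Boyle's law P V = const: T₂ = T₁; P₂ = P₁·(V₁/V₂) = 10.98 atm.

P₂ ≈ 11.0 atm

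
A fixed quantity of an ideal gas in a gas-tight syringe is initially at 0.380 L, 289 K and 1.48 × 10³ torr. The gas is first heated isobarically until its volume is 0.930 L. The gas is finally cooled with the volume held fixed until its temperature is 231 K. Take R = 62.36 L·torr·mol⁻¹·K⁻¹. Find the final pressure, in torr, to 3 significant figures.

Isobaric, so V/T is constant: P₂ = P₁; T₂ = T₁·(V₂/V₁) = 707.3 K.
Isochoric, so P/T is constant: V₃ = V₂; P₃ = P₂·(T₃/T₂) = 483.4 torr.

P₃ ≈ 483 torr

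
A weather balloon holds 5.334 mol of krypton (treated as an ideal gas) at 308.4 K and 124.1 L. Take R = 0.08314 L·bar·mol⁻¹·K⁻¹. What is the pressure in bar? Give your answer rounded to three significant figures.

PV = nRT ⇒ P = nRT/V = (5.334 × 0.08314 × 308.4) / 124.1

P ≈ 1.10 bar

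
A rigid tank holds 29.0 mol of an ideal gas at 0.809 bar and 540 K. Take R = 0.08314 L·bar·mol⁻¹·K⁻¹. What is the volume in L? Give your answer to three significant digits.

V ≈ 1.61e+03 L

PV = nRT ⇒ V = nRT/P = (29.0 × 0.08314 × 540) / 0.809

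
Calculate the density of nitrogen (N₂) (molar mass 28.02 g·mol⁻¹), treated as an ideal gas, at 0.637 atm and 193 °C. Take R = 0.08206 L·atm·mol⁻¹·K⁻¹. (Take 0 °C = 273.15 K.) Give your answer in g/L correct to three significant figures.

ρ = PM/(RT) = (0.637 × 28.02) / (0.08206 × 466.1)

ρ ≈ 0.467 g/L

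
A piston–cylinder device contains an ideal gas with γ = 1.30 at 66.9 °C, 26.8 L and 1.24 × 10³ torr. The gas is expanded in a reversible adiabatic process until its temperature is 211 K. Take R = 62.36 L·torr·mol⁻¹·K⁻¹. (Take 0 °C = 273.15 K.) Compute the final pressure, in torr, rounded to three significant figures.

P₂ ≈ 157 torr

Convert: T₁ = 340.0 K.
Reversible adiabatic, γ = 1.30: P₂ = P₁·(T₂/T₁)^(γ/(γ−1)) = 156.8 torr; V₂ = V₁·(T₁/T₂)^(1/(γ−1)) = 131.5 L.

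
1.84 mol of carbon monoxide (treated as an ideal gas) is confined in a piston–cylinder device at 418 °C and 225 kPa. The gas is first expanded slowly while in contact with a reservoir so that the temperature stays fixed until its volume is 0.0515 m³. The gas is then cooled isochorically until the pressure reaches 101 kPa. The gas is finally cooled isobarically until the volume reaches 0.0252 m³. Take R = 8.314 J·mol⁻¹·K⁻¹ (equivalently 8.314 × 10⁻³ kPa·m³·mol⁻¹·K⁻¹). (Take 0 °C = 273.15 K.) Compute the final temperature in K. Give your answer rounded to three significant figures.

T₄ ≈ 166 K

Convert: T₁ = 691.1 K.
From PV = nRT: V₁ = nRT₁/P₁ = 0.04699 m³.
Isothermal, so P V is constant: T₂ = T₁; P₂ = P₁·(V₁/V₂) = 205.3 kPa.
V constant ⇒ P ∝ T: V₃ = V₂; T₃ = T₂·(P₃/P₂) = 340.0 K.
P constant ⇒ V ∝ T: P₄ = P₃; T₄ = T₃·(V₄/V₃) = 166.4 K.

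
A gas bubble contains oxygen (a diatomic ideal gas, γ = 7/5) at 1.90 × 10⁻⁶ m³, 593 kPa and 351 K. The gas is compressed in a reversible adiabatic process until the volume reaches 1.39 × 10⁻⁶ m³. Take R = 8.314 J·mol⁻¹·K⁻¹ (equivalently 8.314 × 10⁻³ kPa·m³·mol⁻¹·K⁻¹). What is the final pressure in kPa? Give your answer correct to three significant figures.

Adiabatic (γ = 7/5), T V^(γ−1) and P V^γ constant: T₂ = T₁·(V₁/V₂)^(γ−1) = 397.7 K; P₂ = P₁·(V₁/V₂)^γ = 918.5 kPa.

P₂ ≈ 919 kPa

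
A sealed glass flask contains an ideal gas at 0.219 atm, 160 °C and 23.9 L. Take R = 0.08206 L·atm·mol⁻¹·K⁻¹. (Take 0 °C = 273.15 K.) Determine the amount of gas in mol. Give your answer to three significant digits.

Convert: T = 433.15 K.
PV = nRT ⇒ n = PV/(RT) = (0.219 × 23.9) / (0.08206 × 433.15)

n ≈ 0.147 mol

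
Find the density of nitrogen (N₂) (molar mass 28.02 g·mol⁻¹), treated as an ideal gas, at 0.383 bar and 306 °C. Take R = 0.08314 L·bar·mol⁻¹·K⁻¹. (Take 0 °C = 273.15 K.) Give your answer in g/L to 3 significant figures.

ρ ≈ 0.223 g/L

ρ = PM/(RT) = (0.383 × 28.02) / (0.08314 × 579.1)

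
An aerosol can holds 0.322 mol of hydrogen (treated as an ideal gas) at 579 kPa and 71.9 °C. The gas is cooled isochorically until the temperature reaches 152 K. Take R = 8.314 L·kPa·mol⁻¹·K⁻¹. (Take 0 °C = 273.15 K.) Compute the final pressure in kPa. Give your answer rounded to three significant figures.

Convert: T₁ = 345.0 K.
From PV = nRT: V₁ = nRT₁/P₁ = 1.595 L.
Isochoric, so P/T is constant: V₂ = V₁; P₂ = P₁·(T₂/T₁) = 255.1 kPa.

P₂ ≈ 255 kPa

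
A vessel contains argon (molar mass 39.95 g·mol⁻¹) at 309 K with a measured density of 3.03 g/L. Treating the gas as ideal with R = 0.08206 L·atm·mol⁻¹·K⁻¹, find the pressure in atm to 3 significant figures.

ρ = PM/(RT) ⇒ P = ρRT/M = (3.03 × 0.08206 × 309.0) / 39.95

P ≈ 1.92 atm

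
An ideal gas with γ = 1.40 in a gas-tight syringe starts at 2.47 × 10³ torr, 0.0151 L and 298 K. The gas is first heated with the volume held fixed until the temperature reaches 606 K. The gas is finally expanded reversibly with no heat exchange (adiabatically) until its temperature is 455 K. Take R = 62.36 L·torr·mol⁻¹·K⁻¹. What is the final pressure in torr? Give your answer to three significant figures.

Isochoric, so P/T is constant: V₂ = V₁; P₂ = P₁·(T₂/T₁) = 5023 torr.
Adiabatic (γ = 1.40), T V^(γ−1) and P V^γ constant: P₃ = P₂·(T₃/T₂)^(γ/(γ−1)) = 1842 torr; V₃ = V₂·(T₂/T₃)^(1/(γ−1)) = 0.03091 L.

P₃ ≈ 1.84e+03 torr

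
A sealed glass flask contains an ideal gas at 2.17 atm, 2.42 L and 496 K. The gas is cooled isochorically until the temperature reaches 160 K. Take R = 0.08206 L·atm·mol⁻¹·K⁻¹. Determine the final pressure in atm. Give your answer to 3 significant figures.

P₂ ≈ 0.700 atm

Isochoric, so P/T is constant: V₂ = V₁; P₂ = P₁·(T₂/T₁) = 0.7000 atm.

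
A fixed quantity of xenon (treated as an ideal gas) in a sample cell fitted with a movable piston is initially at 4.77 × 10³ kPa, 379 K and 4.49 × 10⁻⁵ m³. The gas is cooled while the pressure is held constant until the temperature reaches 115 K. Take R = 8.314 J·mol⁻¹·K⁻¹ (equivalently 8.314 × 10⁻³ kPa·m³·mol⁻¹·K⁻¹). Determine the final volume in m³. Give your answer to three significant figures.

V₂ ≈ 1.36e-05 m³

P constant ⇒ V ∝ T: P₂ = P₁; V₂ = V₁·(T₂/T₁) = 1.362e-05 m³.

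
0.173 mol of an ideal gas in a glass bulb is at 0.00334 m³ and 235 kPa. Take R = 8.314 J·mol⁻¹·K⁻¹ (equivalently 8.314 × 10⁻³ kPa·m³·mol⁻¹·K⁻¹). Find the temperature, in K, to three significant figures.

T ≈ 546 K

PV = nRT ⇒ T = PV/(nR) = (235 × 0.00334) / (0.173 × 8.314 × 10⁻³)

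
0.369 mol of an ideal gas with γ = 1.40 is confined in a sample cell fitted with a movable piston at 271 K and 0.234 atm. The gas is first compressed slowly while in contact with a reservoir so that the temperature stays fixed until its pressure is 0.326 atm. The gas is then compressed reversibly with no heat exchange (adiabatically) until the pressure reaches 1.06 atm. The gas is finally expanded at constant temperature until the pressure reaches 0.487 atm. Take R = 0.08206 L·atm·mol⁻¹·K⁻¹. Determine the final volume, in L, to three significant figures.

V₄ ≈ 23.6 L

From PV = nRT: V₁ = nRT₁/P₁ = 35.07 L.
Isothermal, so P V is constant: T₂ = T₁; V₂ = V₁·(P₁/P₂) = 25.17 L.
Reversible adiabatic, γ = 1.40: T₃ = T₂·(P₃/P₂)^((γ−1)/γ) = 379.6 K; V₃ = V₂·(P₂/P₃)^(1/γ) = 10.84 L.
T constant ⇒ Boyle's law P V = const: T₄ = T₃; V₄ = V₃·(P₃/P₄) = 23.60 L.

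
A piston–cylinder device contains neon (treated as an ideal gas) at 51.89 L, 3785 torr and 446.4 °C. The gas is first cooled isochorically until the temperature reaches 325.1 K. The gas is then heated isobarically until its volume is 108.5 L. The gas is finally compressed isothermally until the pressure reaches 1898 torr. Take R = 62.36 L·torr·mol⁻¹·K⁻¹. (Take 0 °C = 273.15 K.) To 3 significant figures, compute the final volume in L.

Convert: T₁ = 719.5 K.
V constant ⇒ P ∝ T: V₂ = V₁; P₂ = P₁·(T₂/T₁) = 1710 torr.
P constant ⇒ V ∝ T: P₃ = P₂; T₃ = T₂·(V₃/V₂) = 679.8 K.
Isothermal, so P V is constant: T₄ = T₃; V₄ = V₃·(P₃/P₄) = 97.76 L.

V₄ ≈ 97.8 L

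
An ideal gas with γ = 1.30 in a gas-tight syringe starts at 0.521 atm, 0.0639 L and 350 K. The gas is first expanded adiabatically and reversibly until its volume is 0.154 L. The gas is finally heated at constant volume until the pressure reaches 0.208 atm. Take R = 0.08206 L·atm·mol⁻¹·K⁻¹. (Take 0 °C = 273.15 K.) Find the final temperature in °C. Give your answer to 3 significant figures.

Adiabatic (γ = 1.30), T V^(γ−1) and P V^γ constant: T₂ = T₁·(V₁/V₂)^(γ−1) = 268.8 K; P₂ = P₁·(V₁/V₂)^γ = 0.1660 atm.
V constant ⇒ P ∝ T: V₃ = V₂; T₃ = T₂·(P₃/P₂) = 336.8 K.

T₃ ≈ 63.6 °C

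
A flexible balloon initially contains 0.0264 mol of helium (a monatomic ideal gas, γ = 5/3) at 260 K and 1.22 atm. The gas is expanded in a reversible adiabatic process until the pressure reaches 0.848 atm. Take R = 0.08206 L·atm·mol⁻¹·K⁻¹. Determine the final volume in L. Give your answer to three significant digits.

From PV = nRT: V₁ = nRT₁/P₁ = 0.4617 L.
Adiabatic (γ = 5/3), T V^(γ−1) and P V^γ constant: T₂ = T₁·(P₂/P₁)^((γ−1)/γ) = 224.8 K; V₂ = V₁·(P₁/P₂)^(1/γ) = 0.5743 L.

V₂ ≈ 0.574 L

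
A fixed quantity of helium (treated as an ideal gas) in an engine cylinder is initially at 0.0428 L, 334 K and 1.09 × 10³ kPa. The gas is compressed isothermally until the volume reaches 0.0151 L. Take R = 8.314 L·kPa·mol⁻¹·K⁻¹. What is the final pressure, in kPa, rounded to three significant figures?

T constant ⇒ Boyle's law P V = const: T₂ = T₁; P₂ = P₁·(V₁/V₂) = 3090 kPa.

P₂ ≈ 3.09e+03 kPa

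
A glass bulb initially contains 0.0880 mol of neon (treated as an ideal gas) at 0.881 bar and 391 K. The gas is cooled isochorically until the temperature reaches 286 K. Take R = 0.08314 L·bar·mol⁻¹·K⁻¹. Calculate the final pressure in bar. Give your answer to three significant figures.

From PV = nRT: V₁ = nRT₁/P₁ = 3.247 L.
Isochoric, so P/T is constant: V₂ = V₁; P₂ = P₁·(T₂/T₁) = 0.6444 bar.

P₂ ≈ 0.644 bar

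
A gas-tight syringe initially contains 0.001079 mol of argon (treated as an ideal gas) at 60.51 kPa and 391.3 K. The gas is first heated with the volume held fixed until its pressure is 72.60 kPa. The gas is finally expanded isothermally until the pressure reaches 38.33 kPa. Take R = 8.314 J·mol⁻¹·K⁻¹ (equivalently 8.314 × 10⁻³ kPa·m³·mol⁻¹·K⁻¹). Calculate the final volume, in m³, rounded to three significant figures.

V₃ ≈ 0.000110 m³

From PV = nRT: V₁ = nRT₁/P₁ = 5.801e-05 m³.
V constant ⇒ P ∝ T: V₂ = V₁; T₂ = T₁·(P₂/P₁) = 469.5 K.
T constant ⇒ Boyle's law P V = const: T₃ = T₂; V₃ = V₂·(P₂/P₃) = 0.0001099 m³.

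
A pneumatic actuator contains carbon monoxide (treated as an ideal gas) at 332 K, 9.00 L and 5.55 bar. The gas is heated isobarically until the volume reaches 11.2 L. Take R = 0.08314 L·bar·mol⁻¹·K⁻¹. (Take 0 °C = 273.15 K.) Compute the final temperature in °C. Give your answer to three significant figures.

T₂ ≈ 140 °C

Isobaric, so V/T is constant: P₂ = P₁; T₂ = T₁·(V₂/V₁) = 413.2 K.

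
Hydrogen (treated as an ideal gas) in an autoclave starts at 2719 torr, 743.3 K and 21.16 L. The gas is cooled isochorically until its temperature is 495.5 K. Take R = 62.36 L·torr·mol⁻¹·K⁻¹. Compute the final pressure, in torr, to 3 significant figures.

P₂ ≈ 1.81e+03 torr

Isochoric, so P/T is constant: V₂ = V₁; P₂ = P₁·(T₂/T₁) = 1813 torr.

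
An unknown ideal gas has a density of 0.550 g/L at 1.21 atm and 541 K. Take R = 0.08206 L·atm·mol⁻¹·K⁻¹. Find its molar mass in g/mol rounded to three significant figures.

M ≈ 20.2 g/mol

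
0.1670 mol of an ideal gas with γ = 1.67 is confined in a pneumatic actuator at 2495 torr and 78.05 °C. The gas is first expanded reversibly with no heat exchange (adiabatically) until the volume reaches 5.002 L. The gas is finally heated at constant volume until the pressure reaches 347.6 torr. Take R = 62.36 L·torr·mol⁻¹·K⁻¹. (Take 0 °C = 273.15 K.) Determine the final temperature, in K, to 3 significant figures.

Convert: T₁ = 351.2 K.
From PV = nRT: V₁ = nRT₁/P₁ = 1.466 L.
Reversible adiabatic, γ = 1.67: T₂ = T₁·(V₁/V₂)^(γ−1) = 154.3 K; P₂ = P₁·(V₁/V₂)^γ = 321.3 torr.
V constant ⇒ P ∝ T: V₃ = V₂; T₃ = T₂·(P₃/P₂) = 167.0 K.

T₃ ≈ 167 K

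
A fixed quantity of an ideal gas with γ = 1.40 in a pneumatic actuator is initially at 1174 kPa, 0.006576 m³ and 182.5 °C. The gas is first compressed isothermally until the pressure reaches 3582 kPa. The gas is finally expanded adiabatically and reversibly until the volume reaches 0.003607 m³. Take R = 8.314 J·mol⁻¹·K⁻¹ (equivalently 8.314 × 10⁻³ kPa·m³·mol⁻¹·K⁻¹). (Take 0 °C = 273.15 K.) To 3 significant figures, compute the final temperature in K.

T₃ ≈ 371 K

Convert: T₁ = 455.6 K.
T constant ⇒ Boyle's law P V = const: T₂ = T₁; V₂ = V₁·(P₁/P₂) = 0.002155 m³.
Adiabatic (γ = 1.40), T V^(γ−1) and P V^γ constant: T₃ = T₂·(V₂/V₃)^(γ−1) = 370.8 K; P₃ = P₂·(V₂/V₃)^γ = 1742 kPa.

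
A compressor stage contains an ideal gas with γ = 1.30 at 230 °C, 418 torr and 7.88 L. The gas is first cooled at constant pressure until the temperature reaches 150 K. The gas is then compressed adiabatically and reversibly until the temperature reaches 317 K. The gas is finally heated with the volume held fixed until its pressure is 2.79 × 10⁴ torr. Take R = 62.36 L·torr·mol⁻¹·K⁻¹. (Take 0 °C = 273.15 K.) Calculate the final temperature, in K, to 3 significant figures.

Convert: T₁ = 503.1 K.
P constant ⇒ V ∝ T: P₂ = P₁; V₂ = V₁·(T₂/T₁) = 2.349 L.
Reversible adiabatic, γ = 1.30: P₃ = P₂·(T₃/T₂)^(γ/(γ−1)) = 1.070e+04 torr; V₃ = V₂·(T₂/T₃)^(1/(γ−1)) = 0.1940 L.
Isochoric, so P/T is constant: V₄ = V₃; T₄ = T₃·(P₄/P₃) = 826.6 K.

T₄ ≈ 827 K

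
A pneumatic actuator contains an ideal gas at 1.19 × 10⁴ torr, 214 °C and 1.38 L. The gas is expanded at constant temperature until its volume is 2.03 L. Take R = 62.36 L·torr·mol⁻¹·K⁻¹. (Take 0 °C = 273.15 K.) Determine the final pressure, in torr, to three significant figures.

P₂ ≈ 8.09e+03 torr

Convert: T₁ = 487.1 K.
T constant ⇒ Boyle's law P V = const: T₂ = T₁; P₂ = P₁·(V₁/V₂) = 8090 torr.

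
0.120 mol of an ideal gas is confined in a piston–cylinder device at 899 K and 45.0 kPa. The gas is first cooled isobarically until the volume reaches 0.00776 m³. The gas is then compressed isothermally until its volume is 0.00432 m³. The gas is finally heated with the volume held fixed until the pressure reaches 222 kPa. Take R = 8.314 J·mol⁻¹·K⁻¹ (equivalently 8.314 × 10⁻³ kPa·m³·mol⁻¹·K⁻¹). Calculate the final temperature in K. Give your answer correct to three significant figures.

From PV = nRT: V₁ = nRT₁/P₁ = 0.01993 m³.
Isobaric, so V/T is constant: P₂ = P₁; T₂ = T₁·(V₂/V₁) = 350.0 K.
Isothermal, so P V is constant: T₃ = T₂; P₃ = P₂·(V₂/V₃) = 80.83 kPa.
Isochoric, so P/T is constant: V₄ = V₃; T₄ = T₃·(P₄/P₃) = 961.3 K.

T₄ ≈ 961 K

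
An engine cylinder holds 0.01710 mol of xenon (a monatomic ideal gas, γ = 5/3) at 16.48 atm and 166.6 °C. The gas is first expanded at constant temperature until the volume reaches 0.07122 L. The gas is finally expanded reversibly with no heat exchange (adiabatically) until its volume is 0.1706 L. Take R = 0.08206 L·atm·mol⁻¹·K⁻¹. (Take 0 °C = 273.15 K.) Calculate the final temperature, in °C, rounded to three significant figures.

Convert: T₁ = 439.8 K.
From PV = nRT: V₁ = nRT₁/P₁ = 0.03744 L.
T constant ⇒ Boyle's law P V = const: T₂ = T₁; P₂ = P₁·(V₁/V₂) = 8.664 atm.
Adiabatic (γ = 5/3), T V^(γ−1) and P V^γ constant: T₃ = T₂·(V₂/V₃)^(γ−1) = 245.6 K; P₃ = P₂·(V₂/V₃)^γ = 2.020 atm.

T₃ ≈ -27.5 °C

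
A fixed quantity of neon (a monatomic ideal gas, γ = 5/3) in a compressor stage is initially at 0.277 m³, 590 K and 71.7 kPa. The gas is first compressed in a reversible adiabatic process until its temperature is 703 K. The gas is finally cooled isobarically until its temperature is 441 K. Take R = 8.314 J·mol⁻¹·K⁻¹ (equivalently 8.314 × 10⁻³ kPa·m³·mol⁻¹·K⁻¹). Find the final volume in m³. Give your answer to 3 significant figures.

Reversible adiabatic, γ = 5/3: P₂ = P₁·(T₂/T₁)^(γ/(γ−1)) = 111.1 kPa; V₂ = V₁·(T₁/T₂)^(1/(γ−1)) = 0.2130 m³.
Isobaric, so V/T is constant: P₃ = P₂; V₃ = V₂·(T₃/T₂) = 0.1336 m³.

V₃ ≈ 0.134 m³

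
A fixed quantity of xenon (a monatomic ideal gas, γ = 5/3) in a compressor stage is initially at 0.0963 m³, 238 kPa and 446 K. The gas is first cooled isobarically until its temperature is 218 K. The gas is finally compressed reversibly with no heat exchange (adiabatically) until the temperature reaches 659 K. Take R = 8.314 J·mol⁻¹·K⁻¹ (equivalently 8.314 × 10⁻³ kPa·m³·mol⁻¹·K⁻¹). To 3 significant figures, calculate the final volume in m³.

V₃ ≈ 0.00896 m³

Isobaric, so V/T is constant: P₂ = P₁; V₂ = V₁·(T₂/T₁) = 0.04707 m³.
Reversible adiabatic, γ = 5/3: P₃ = P₂·(T₃/T₂)^(γ/(γ−1)) = 3781 kPa; V₃ = V₂·(T₂/T₃)^(1/(γ−1)) = 0.008956 m³.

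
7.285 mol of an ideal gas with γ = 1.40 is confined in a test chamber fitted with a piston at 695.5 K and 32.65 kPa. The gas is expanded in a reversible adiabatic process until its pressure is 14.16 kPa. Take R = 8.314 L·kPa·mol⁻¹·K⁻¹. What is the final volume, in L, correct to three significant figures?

V₂ ≈ 2.34e+03 L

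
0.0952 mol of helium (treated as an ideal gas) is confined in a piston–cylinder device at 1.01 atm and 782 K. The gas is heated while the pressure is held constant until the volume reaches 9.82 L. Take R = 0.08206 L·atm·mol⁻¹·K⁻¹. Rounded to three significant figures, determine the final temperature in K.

From PV = nRT: V₁ = nRT₁/P₁ = 6.049 L.
Isobaric, so V/T is constant: P₂ = P₁; T₂ = T₁·(V₂/V₁) = 1270 K.

T₂ ≈ 1.27e+03 K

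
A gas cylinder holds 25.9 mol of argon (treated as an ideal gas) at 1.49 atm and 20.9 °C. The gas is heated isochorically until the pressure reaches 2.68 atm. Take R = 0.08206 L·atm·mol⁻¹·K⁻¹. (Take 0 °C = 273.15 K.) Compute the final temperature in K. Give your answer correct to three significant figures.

Convert: T₁ = 294.0 K.
From PV = nRT: V₁ = nRT₁/P₁ = 419.4 L.
V constant ⇒ P ∝ T: V₂ = V₁; T₂ = T₁·(P₂/P₁) = 528.9 K.

T₂ ≈ 529 K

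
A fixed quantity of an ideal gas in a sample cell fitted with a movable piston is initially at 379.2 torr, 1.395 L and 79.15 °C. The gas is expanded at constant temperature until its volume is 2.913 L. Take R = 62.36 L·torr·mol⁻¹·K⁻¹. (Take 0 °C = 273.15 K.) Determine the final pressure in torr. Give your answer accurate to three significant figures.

P₂ ≈ 182 torr

Convert: T₁ = 352.3 K.
T constant ⇒ Boyle's law P V = const: T₂ = T₁; P₂ = P₁·(V₁/V₂) = 181.6 torr.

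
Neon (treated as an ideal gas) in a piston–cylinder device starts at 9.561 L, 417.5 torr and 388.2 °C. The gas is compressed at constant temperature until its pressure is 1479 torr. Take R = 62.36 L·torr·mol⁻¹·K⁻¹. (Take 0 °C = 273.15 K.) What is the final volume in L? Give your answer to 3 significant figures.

V₂ ≈ 2.70 L

Convert: T₁ = 661.3 K.
Isothermal, so P V is constant: T₂ = T₁; V₂ = V₁·(P₁/P₂) = 2.699 L.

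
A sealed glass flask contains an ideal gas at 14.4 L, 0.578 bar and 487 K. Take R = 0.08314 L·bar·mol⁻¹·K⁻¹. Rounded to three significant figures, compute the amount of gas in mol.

n ≈ 0.206 mol

PV = nRT ⇒ n = PV/(RT) = (0.578 × 14.4) / (0.08314 × 487)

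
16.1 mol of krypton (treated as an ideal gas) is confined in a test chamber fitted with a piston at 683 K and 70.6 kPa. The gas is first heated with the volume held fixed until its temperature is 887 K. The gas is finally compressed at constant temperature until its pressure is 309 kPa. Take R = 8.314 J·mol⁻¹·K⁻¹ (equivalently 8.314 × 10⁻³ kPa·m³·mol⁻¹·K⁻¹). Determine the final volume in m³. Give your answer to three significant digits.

From PV = nRT: V₁ = nRT₁/P₁ = 1.295 m³.
Isochoric, so P/T is constant: V₂ = V₁; P₂ = P₁·(T₂/T₁) = 91.69 kPa.
T constant ⇒ Boyle's law P V = const: T₃ = T₂; V₃ = V₂·(P₂/P₃) = 0.3842 m³.

V₃ ≈ 0.384 m³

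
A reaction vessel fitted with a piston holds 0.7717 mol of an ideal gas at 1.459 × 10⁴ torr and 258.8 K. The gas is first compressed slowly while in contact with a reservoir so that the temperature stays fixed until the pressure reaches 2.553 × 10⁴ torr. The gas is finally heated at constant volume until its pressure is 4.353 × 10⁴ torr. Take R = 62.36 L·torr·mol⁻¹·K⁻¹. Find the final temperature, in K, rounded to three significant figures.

From PV = nRT: V₁ = nRT₁/P₁ = 0.8536 L.
T constant ⇒ Boyle's law P V = const: T₂ = T₁; V₂ = V₁·(P₁/P₂) = 0.4878 L.
Isochoric, so P/T is constant: V₃ = V₂; T₃ = T₂·(P₃/P₂) = 441.3 K.

T₃ ≈ 441 K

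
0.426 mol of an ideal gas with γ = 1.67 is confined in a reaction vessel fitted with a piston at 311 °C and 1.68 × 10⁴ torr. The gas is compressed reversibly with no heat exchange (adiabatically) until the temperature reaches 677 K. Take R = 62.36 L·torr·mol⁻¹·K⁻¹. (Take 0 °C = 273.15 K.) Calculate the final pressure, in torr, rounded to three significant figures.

Convert: T₁ = 584.1 K.
From PV = nRT: V₁ = nRT₁/P₁ = 0.9237 L.
Reversible adiabatic, γ = 1.67: P₂ = P₁·(T₂/T₁)^(γ/(γ−1)) = 2.427e+04 torr; V₂ = V₁·(T₁/T₂)^(1/(γ−1)) = 0.7412 L.

P₂ ≈ 2.43e+04 torr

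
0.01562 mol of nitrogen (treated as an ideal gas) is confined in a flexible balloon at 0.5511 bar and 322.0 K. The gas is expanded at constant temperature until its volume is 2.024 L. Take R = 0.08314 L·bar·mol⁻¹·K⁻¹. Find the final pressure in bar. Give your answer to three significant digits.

From PV = nRT: V₁ = nRT₁/P₁ = 0.7588 L.
Isothermal, so P V is constant: T₂ = T₁; P₂ = P₁·(V₁/V₂) = 0.2066 bar.

P₂ ≈ 0.207 bar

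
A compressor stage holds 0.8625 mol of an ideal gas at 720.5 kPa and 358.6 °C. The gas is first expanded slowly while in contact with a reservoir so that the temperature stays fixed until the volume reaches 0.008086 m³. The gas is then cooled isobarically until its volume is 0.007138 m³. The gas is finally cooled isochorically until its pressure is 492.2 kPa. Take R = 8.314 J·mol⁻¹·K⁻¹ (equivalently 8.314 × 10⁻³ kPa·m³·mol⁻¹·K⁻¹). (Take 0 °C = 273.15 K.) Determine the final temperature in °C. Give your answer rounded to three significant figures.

T₄ ≈ 217 °C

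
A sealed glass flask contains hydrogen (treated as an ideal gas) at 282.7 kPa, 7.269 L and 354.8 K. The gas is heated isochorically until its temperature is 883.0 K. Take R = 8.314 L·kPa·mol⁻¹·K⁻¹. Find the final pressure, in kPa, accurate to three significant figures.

V constant ⇒ P ∝ T: V₂ = V₁; P₂ = P₁·(T₂/T₁) = 703.6 kPa.

P₂ ≈ 704 kPa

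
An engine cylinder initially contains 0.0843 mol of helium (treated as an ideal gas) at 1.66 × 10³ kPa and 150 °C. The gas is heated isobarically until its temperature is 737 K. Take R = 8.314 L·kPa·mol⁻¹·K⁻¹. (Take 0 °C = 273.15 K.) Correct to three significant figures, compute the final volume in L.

V₂ ≈ 0.311 L

Convert: T₁ = 423.1 K.
From PV = nRT: V₁ = nRT₁/P₁ = 0.1787 L.
P constant ⇒ V ∝ T: P₂ = P₁; V₂ = V₁·(T₂/T₁) = 0.3112 L.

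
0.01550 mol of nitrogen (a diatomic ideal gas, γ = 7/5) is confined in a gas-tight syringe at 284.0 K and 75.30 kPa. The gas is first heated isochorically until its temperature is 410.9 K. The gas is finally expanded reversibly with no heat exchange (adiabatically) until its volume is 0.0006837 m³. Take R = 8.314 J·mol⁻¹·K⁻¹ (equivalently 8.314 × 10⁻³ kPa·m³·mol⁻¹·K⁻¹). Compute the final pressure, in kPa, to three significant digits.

From PV = nRT: V₁ = nRT₁/P₁ = 0.0004860 m³.
Isochoric, so P/T is constant: V₂ = V₁; P₂ = P₁·(T₂/T₁) = 108.9 kPa.
Reversible adiabatic, γ = 7/5: T₃ = T₂·(V₂/V₃)^(γ−1) = 358.5 K; P₃ = P₂·(V₂/V₃)^γ = 67.57 kPa.

P₃ ≈ 67.6 kPa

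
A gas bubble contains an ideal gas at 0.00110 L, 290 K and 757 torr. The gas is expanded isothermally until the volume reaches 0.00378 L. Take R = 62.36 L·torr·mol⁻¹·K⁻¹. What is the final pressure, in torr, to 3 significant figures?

T constant ⇒ Boyle's law P V = const: T₂ = T₁; P₂ = P₁·(V₁/V₂) = 220.3 torr.

P₂ ≈ 220 torr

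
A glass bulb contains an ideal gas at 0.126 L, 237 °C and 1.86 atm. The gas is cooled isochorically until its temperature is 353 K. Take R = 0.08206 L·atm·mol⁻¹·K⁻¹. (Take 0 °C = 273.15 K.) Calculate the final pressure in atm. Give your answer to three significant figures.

Convert: T₁ = 510.1 K.
Isochoric, so P/T is constant: V₂ = V₁; P₂ = P₁·(T₂/T₁) = 1.287 atm.

P₂ ≈ 1.29 atm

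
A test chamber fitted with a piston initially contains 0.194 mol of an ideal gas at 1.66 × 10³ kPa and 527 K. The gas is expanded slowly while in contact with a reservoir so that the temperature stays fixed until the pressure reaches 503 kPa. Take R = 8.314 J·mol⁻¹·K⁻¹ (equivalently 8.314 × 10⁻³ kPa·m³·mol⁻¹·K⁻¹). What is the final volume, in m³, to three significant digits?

V₂ ≈ 0.00169 m³

From PV = nRT: V₁ = nRT₁/P₁ = 0.0005121 m³.
T constant ⇒ Boyle's law P V = const: T₂ = T₁; V₂ = V₁·(P₁/P₂) = 0.001690 m³.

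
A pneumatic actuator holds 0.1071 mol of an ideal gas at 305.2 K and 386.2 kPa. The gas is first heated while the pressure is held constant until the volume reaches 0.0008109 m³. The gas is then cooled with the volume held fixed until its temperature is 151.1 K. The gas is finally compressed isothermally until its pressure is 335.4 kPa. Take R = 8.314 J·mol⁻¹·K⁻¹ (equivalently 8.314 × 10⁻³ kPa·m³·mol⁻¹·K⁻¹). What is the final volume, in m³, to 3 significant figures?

V₄ ≈ 0.000401 m³

From PV = nRT: V₁ = nRT₁/P₁ = 0.0007037 m³.
Isobaric, so V/T is constant: P₂ = P₁; T₂ = T₁·(V₂/V₁) = 351.7 K.
Isochoric, so P/T is constant: V₃ = V₂; P₃ = P₂·(T₃/T₂) = 165.9 kPa.
Isothermal, so P V is constant: T₄ = T₃; V₄ = V₃·(P₃/P₄) = 0.0004011 m³.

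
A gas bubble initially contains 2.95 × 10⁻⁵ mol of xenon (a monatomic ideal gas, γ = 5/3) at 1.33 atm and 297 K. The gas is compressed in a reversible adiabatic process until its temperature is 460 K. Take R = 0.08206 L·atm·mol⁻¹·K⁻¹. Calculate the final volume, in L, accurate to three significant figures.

From PV = nRT: V₁ = nRT₁/P₁ = 0.0005406 L.
Adiabatic (γ = 5/3), T V^(γ−1) and P V^γ constant: P₂ = P₁·(T₂/T₁)^(γ/(γ−1)) = 3.971 atm; V₂ = V₁·(T₁/T₂)^(1/(γ−1)) = 0.0002805 L.

V₂ ≈ 0.000280 L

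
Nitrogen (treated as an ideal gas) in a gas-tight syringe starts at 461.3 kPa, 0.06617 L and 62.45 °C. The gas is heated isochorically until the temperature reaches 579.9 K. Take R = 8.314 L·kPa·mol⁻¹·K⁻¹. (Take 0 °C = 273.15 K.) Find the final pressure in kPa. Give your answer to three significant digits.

Convert: T₁ = 335.6 K.
Isochoric, so P/T is constant: V₂ = V₁; P₂ = P₁·(T₂/T₁) = 797.1 kPa.

P₂ ≈ 797 kPa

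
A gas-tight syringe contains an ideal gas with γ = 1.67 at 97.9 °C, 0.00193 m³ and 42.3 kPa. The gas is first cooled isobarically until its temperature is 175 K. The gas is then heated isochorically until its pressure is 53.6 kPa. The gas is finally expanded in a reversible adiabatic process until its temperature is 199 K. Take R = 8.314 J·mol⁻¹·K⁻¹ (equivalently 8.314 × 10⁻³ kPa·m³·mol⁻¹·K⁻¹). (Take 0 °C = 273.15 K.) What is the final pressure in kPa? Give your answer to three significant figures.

P₄ ≈ 40.9 kPa

Convert: T₁ = 371.0 K.
P constant ⇒ V ∝ T: P₂ = P₁; V₂ = V₁·(T₂/T₁) = 0.0009103 m³.
V constant ⇒ P ∝ T: V₃ = V₂; T₃ = T₂·(P₃/P₂) = 221.7 K.
Reversible adiabatic, γ = 1.67: P₄ = P₃·(T₄/T₃)^(γ/(γ−1)) = 40.93 kPa; V₄ = V₃·(T₃/T₄)^(1/(γ−1)) = 0.001070 m³.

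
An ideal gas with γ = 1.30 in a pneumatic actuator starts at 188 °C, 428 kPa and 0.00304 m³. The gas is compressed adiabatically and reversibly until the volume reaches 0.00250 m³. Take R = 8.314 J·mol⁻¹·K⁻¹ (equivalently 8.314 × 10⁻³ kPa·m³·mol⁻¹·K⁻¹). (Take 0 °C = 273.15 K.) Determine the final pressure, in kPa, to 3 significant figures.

Convert: T₁ = 461.1 K.
Reversible adiabatic, γ = 1.30: T₂ = T₁·(V₁/V₂)^(γ−1) = 489.0 K; P₂ = P₁·(V₁/V₂)^γ = 551.9 kPa.

P₂ ≈ 552 kPa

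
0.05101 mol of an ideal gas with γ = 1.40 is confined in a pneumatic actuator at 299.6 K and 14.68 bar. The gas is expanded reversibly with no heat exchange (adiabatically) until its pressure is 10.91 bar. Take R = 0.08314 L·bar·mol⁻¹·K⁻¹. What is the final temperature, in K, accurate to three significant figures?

T₂ ≈ 275 K

From PV = nRT: V₁ = nRT₁/P₁ = 0.08655 L.
Reversible adiabatic, γ = 1.40: T₂ = T₁·(P₂/P₁)^((γ−1)/γ) = 275.2 K; V₂ = V₁·(P₁/P₂)^(1/γ) = 0.1070 L.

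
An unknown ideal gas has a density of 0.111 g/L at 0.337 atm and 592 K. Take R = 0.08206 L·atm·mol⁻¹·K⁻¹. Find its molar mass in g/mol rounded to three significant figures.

M ≈ 16.0 g/mol

ρ = PM/(RT) ⇒ M = ρRT/P = (0.111 × 0.08206 × 592.0) / 0.337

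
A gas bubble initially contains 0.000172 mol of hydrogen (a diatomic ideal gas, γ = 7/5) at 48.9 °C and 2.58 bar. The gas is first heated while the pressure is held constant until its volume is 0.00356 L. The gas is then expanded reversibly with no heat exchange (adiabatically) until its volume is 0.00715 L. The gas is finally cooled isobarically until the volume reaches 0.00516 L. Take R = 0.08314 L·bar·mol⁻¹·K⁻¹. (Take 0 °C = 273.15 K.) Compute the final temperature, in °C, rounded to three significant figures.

T₄ ≈ 77.5 °C

Convert: T₁ = 322.0 K.
From PV = nRT: V₁ = nRT₁/P₁ = 0.001785 L.
P constant ⇒ V ∝ T: P₂ = P₁; T₂ = T₁·(V₂/V₁) = 642.3 K.
Adiabatic (γ = 7/5), T V^(γ−1) and P V^γ constant: T₃ = T₂·(V₂/V₃)^(γ−1) = 485.9 K; P₃ = P₂·(V₂/V₃)^γ = 0.9719 bar.
P constant ⇒ V ∝ T: P₄ = P₃; T₄ = T₃·(V₄/V₃) = 350.7 K.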